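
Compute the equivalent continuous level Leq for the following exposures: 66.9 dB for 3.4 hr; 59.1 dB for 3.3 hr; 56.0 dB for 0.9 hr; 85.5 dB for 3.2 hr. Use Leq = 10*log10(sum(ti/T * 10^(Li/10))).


T_total = 3.4 + 3.3 + 0.9 + 3.2 = 10.8 hr
(3.4/10.8) * 10^(66.9/10) = 1.5419e+06
(3.3/10.8) * 10^(59.1/10) = 248365
(0.9/10.8) * 10^(56.0/10) = 33175.6
(3.2/10.8) * 10^(85.5/10) = 1.0513e+08
Sum = 1.5419e+06 + 248365 + 33175.6 + 1.0513e+08 = 1.06953e+08
Leq = 10*log10(1.06953e+08) = 80.292 dB


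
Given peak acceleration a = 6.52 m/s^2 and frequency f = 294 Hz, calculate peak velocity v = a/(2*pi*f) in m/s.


omega = 2*pi*f = 2*pi*294 = 1847.26 rad/s
v = a / omega = 6.52 / 1847.26 = 0.0035296 m/s


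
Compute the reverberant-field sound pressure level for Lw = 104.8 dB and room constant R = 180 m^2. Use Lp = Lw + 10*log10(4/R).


4/R = 4/180 = 0.0222222
Lp = 104.8 + 10*log10(0.0222222) = 88.268 dB


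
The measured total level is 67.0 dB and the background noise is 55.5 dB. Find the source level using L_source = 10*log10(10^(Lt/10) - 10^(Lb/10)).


10^(67.0/10) = 5.01187e+06
10^(55.5/10) = 354813
Difference = 5.01187e+06 - 354813 = 4.65706e+06
L_source = 10*log10(4.65706e+06) = 66.681 dB


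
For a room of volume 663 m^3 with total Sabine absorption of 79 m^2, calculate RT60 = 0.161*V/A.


RT60 = 0.161 * 663 / 79 = 1.3512 s


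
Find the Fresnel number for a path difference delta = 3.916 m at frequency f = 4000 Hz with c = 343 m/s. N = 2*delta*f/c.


N = 2*delta*f/c = 2*delta/lambda, where lambda = c/f
lambda = 343 / 4000 = 0.08575 m
N = 2 * 3.916 / 0.08575 = 91.335


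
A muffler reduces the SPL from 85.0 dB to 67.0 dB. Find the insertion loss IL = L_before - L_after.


Insertion loss = SPL without muffler - SPL with muffler
IL = 85.0 - 67.0 = 18 dB


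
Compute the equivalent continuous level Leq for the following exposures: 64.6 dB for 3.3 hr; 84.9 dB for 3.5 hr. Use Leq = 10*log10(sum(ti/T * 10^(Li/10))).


T_total = 3.3 + 3.5 = 6.8 hr
(3.3/6.8) * 10^(64.6/10) = 1.3996e+06
(3.5/6.8) * 10^(84.9/10) = 1.59059e+08
Sum = 1.3996e+06 + 1.59059e+08 = 1.60459e+08
Leq = 10*log10(1.60459e+08) = 82.054 dB


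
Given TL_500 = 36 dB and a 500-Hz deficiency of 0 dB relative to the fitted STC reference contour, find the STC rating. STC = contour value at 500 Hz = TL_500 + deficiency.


By ASTM E413, STC = value of the fitted reference contour at 500 Hz.
Contour value at 500 Hz = TL_500 + deficiency = 36 + 0 = 36
STC = 36


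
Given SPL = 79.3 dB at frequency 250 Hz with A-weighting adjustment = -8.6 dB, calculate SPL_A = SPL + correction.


A-weighting table: 250 Hz -> -8.6 dB correction
SPL_A = SPL + correction = 79.3 + (-8.6) = 70.7 dBA


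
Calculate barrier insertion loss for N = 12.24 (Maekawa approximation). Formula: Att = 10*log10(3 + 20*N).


3 + 20*N = 3 + 20*12.24 = 247.8
Att = 10*log10(247.8) = 23.941 dB


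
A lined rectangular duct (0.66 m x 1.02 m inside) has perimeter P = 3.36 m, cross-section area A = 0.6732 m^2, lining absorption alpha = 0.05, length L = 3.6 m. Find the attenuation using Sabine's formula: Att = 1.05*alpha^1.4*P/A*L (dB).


alpha^1.4 = 0.05^1.4 = 0.0150854
Attenuation rate = 1.05 * alpha^1.4 * P / A
= 1.05 * 0.0150854 * 3.36 / 0.6732 = 0.0790572 dB/m
Total Att = 0.0790572 * 3.6 = 0.28461 dB


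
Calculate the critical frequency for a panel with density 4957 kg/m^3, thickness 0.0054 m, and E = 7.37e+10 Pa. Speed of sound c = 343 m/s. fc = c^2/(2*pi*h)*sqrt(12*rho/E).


12*rho/E = 12*4957/7.37e+10 = 8.0711e-07
sqrt(12*rho/E) = sqrt(8.0711e-07) = 0.000898393
c^2/(2*pi*h) = 343^2/(2*pi*0.0054) = 3.46749e+06
fc = 3.46749e+06 * 0.000898393 = 3115.2 Hz


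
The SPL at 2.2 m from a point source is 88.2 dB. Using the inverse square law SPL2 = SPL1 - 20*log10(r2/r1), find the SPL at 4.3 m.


r2/r1 = 4.3/2.2 = 1.95455
Correction = 20*log10(1.95455) = 5.82094 dB
SPL2 = 88.2 - 5.82094 = 82.379 dB


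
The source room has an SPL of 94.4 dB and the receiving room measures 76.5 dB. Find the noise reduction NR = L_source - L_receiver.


NR = L_source - L_receiver (difference between source and receiving room levels)
NR = 94.4 - 76.5 = 17.9 dB


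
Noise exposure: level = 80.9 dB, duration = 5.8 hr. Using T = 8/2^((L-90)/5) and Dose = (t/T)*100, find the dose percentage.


T_allowed = 8 / 2^((80.9 - 90)/5) = 28.2465 hr
Dose = 5.8 / 28.2465 * 100 = 20.534 %


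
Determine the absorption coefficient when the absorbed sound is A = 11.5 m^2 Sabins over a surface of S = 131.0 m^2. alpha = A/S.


Absorption coefficient = absorbed power / incident power
alpha = A / S = 11.5 / 131.0 = 0.087786


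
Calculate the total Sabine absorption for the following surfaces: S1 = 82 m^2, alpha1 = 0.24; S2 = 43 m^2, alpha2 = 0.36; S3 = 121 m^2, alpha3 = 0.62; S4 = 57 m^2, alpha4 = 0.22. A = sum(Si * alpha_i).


82 * 0.24 = 19.68
43 * 0.36 = 15.48
121 * 0.62 = 75.02
57 * 0.22 = 12.54
A_total = 19.68 + 15.48 + 75.02 + 12.54 = 122.72 m^2


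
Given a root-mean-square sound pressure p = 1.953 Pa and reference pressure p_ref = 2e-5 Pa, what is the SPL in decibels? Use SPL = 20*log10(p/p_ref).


p / p_ref = 1.953 / 2e-5 = 97650
SPL = 20 * log10(97650) = 99.793 dB


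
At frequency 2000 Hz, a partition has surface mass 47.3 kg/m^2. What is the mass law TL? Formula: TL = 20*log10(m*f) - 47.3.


m * f = 47.3 * 2000 = 94600
20*log10(94600) = 99.5178 dB
TL = 99.5178 - 47.3 = 52.218 dB


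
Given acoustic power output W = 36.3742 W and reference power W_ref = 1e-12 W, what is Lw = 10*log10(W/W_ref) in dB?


W / W_ref = 36.3742 / 1e-12 = 3.63742e+13
Lw = 10 * log10(3.63742e+13) = 135.61 dB


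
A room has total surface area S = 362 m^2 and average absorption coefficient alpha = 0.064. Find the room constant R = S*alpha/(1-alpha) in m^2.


R = 362 * 0.064 / (1 - 0.064) = 24.752 m^2


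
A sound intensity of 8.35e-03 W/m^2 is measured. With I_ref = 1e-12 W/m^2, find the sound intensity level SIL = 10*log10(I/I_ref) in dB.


I / I_ref = 8.35e-03 / 1e-12 = 8.35e+09
SIL = 10 * log10(8.35e+09) = 99.217 dB


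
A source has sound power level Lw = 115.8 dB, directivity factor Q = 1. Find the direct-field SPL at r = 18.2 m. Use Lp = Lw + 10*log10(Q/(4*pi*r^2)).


4*pi*r^2 = 4*pi*18.2^2 = 4162.48 m^2
Q / (4*pi*r^2) = 1 / 4162.48 = 0.000240241
Lp = 115.8 + 10*log10(0.000240241) = 79.606 dB


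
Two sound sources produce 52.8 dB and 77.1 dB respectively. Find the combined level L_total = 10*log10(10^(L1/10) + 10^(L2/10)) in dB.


10^(52.8/10) = 190546
10^(77.1/10) = 5.12861e+07
Sum = 190546 + 5.12861e+07 = 5.14766e+07
L_total = 10*log10(5.14766e+07) = 77.116 dB


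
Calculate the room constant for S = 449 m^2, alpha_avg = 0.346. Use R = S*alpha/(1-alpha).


R = 449 * 0.346 / (1 - 0.346) = 237.54 m^2


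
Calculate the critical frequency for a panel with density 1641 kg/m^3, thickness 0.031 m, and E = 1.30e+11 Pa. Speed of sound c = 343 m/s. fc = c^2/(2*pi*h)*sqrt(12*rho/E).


12*rho/E = 12*1641/1.30e+11 = 1.51477e-07
sqrt(12*rho/E) = sqrt(1.51477e-07) = 0.0003892
c^2/(2*pi*h) = 343^2/(2*pi*0.031) = 604014
fc = 604014 * 0.0003892 = 235.08 Hz


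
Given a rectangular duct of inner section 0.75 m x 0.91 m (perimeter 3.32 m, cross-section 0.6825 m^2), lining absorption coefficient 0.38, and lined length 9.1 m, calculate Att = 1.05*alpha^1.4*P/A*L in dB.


alpha^1.4 = 0.38^1.4 = 0.258046
Attenuation rate = 1.05 * alpha^1.4 * P / A
= 1.05 * 0.258046 * 3.32 / 0.6825 = 1.31802 dB/m
Total Att = 1.31802 * 9.1 = 11.994 dB


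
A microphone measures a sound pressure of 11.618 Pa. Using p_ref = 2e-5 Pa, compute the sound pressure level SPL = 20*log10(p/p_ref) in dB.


p / p_ref = 11.618 / 2e-5 = 580900
SPL = 20 * log10(580900) = 115.28 dB


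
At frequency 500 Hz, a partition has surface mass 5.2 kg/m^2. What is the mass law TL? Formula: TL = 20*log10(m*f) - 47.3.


m * f = 5.2 * 500 = 2600
20*log10(2600) = 68.2995 dB
TL = 68.2995 - 47.3 = 20.999 dB


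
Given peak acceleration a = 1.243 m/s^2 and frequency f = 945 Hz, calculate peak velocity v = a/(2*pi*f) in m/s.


omega = 2*pi*f = 2*pi*945 = 5937.61 rad/s
v = a / omega = 1.243 / 5937.61 = 0.00020934 m/s


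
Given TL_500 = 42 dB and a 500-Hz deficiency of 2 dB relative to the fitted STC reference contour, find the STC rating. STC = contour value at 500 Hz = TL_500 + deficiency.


By ASTM E413, STC = value of the fitted reference contour at 500 Hz.
Contour value at 500 Hz = TL_500 + deficiency = 42 + 2 = 44
STC = 44


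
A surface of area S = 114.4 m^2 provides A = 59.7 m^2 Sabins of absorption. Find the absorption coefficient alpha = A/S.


Absorption coefficient = absorbed power / incident power
alpha = A / S = 59.7 / 114.4 = 0.52185


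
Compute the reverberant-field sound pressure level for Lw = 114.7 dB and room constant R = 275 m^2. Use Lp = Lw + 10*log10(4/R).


4/R = 4/275 = 0.0145455
Lp = 114.7 + 10*log10(0.0145455) = 96.327 dB


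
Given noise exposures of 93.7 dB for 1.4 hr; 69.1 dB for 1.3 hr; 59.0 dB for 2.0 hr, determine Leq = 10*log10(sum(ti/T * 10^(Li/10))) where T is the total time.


T_total = 1.4 + 1.3 + 2.0 = 4.7 hr
(1.4/4.7) * 10^(93.7/10) = 6.98281e+08
(1.3/4.7) * 10^(69.1/10) = 2.24825e+06
(2.0/4.7) * 10^(59.0/10) = 338012
Sum = 6.98281e+08 + 2.24825e+06 + 338012 = 7.00867e+08
Leq = 10*log10(7.00867e+08) = 88.456 dB


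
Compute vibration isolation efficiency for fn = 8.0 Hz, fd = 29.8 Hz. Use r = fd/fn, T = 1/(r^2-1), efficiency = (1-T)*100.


r = 29.8 / 8.0 = 3.725
r^2 - 1 = 3.725^2 - 1 = 12.8756
T = 1/12.8756 = 0.0776663
Efficiency = (1 - 0.0776663)*100 = 92.233 %


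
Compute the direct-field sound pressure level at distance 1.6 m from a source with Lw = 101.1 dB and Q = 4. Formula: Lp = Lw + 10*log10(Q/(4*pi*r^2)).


4*pi*r^2 = 4*pi*1.6^2 = 32.1699 m^2
Q / (4*pi*r^2) = 4 / 32.1699 = 0.12434
Lp = 101.1 + 10*log10(0.12434) = 92.046 dB


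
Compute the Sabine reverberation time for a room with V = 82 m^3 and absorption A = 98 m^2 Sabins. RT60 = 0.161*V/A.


RT60 = 0.161 * 82 / 98 = 0.13471 s


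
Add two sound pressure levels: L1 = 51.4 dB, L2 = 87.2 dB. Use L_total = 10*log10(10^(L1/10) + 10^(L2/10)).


10^(51.4/10) = 138038
10^(87.2/10) = 5.24807e+08
Sum = 138038 + 5.24807e+08 = 5.24945e+08
L_total = 10*log10(5.24945e+08) = 87.201 dB


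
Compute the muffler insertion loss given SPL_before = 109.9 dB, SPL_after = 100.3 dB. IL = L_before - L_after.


Insertion loss = SPL without muffler - SPL with muffler
IL = 109.9 - 100.3 = 9.6 dB


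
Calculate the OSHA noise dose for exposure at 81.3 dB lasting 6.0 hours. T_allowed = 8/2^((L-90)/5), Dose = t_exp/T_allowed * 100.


T_allowed = 8 / 2^((81.3 - 90)/5) = 26.7228 hr
Dose = 6.0 / 26.7228 * 100 = 22.453 %


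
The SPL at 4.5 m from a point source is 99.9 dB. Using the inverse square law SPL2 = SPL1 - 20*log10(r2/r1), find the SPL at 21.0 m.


r2/r1 = 21.0/4.5 = 4.66667
Correction = 20*log10(4.66667) = 13.3801 dB
SPL2 = 99.9 - 13.3801 = 86.52 dB


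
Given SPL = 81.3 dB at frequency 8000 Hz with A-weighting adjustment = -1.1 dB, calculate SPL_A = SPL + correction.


A-weighting table: 8000 Hz -> -1.1 dB correction
SPL_A = SPL + correction = 81.3 + (-1.1) = 80.2 dBA


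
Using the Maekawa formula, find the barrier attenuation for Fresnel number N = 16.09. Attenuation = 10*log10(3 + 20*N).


3 + 20*N = 3 + 20*16.09 = 324.8
Att = 10*log10(324.8) = 25.116 dB


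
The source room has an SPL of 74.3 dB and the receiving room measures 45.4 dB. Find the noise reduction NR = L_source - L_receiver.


NR = L_source - L_receiver (difference between source and receiving room levels)
NR = 74.3 - 45.4 = 28.9 dB


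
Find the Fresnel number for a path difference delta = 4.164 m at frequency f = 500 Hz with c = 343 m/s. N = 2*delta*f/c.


N = 2*delta*f/c = 2*delta/lambda, where lambda = c/f
lambda = 343 / 500 = 0.686 m
N = 2 * 4.164 / 0.686 = 12.14


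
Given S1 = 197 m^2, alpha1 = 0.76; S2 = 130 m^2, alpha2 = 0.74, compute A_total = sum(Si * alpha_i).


197 * 0.76 = 149.72
130 * 0.74 = 96.2
A_total = 149.72 + 96.2 = 245.92 m^2


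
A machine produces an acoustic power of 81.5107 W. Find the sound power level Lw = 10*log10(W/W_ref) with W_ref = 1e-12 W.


W / W_ref = 81.5107 / 1e-12 = 8.15107e+13
Lw = 10 * log10(8.15107e+13) = 139.11 dB


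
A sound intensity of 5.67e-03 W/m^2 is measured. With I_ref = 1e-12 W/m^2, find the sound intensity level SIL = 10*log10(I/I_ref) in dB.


I / I_ref = 5.67e-03 / 1e-12 = 5.67e+09
SIL = 10 * log10(5.67e+09) = 97.536 dB


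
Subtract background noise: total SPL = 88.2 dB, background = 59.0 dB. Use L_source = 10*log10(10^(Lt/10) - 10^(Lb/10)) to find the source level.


10^(88.2/10) = 6.60693e+08
10^(59.0/10) = 794328
Difference = 6.60693e+08 - 794328 = 6.59899e+08
L_source = 10*log10(6.59899e+08) = 88.195 dB


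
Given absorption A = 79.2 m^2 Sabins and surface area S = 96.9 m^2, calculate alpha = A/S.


Absorption coefficient = absorbed power / incident power
alpha = A / S = 79.2 / 96.9 = 0.81734


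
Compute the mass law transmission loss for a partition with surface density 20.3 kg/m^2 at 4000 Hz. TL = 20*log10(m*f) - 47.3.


m * f = 20.3 * 4000 = 81200
20*log10(81200) = 98.1911 dB
TL = 98.1911 - 47.3 = 50.891 dB


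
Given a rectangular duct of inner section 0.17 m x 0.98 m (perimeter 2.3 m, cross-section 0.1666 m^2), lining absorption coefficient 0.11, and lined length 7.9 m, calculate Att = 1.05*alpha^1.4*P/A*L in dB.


alpha^1.4 = 0.11^1.4 = 0.0454935
Attenuation rate = 1.05 * alpha^1.4 * P / A
= 1.05 * 0.0454935 * 2.3 / 0.1666 = 0.659465 dB/m
Total Att = 0.659465 * 7.9 = 5.2098 dB


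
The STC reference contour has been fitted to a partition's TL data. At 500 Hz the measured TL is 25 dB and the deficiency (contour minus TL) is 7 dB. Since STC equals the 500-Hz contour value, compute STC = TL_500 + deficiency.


By ASTM E413, STC = value of the fitted reference contour at 500 Hz.
Contour value at 500 Hz = TL_500 + deficiency = 25 + 7 = 32
STC = 32


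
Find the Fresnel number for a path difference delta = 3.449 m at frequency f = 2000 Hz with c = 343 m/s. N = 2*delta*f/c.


N = 2*delta*f/c = 2*delta/lambda, where lambda = c/f
lambda = 343 / 2000 = 0.1715 m
N = 2 * 3.449 / 0.1715 = 40.222


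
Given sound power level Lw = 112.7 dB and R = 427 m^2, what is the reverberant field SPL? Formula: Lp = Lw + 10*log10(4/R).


4/R = 4/427 = 0.00936768
Lp = 112.7 + 10*log10(0.00936768) = 92.416 dB


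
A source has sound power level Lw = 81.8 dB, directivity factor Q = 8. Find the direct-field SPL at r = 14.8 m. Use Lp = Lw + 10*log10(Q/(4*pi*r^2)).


4*pi*r^2 = 4*pi*14.8^2 = 2752.54 m^2
Q / (4*pi*r^2) = 8 / 2752.54 = 0.00290641
Lp = 81.8 + 10*log10(0.00290641) = 56.434 dB


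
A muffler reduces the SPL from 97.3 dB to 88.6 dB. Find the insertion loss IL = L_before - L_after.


Insertion loss = SPL without muffler - SPL with muffler
IL = 97.3 - 88.6 = 8.7 dB


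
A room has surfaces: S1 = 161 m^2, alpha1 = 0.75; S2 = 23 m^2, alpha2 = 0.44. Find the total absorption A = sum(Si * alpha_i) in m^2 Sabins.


161 * 0.75 = 120.75
23 * 0.44 = 10.12
A_total = 120.75 + 10.12 = 130.87 m^2


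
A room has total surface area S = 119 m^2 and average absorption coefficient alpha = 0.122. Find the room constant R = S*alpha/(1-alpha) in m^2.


R = 119 * 0.122 / (1 - 0.122) = 16.535 m^2


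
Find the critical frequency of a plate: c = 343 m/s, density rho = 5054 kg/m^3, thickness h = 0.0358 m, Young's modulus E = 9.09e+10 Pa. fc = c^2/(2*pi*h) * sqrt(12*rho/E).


12*rho/E = 12*5054/9.09e+10 = 6.67195e-07
sqrt(12*rho/E) = sqrt(6.67195e-07) = 0.00081682
c^2/(2*pi*h) = 343^2/(2*pi*0.0358) = 523028
fc = 523028 * 0.00081682 = 427.22 Hz


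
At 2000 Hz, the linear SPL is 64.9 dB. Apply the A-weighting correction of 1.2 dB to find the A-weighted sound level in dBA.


A-weighting table: 2000 Hz -> 1.2 dB correction
SPL_A = SPL + correction = 64.9 + (1.2) = 66.1 dBA


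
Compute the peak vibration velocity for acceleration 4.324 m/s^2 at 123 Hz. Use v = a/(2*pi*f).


omega = 2*pi*f = 2*pi*123 = 772.832 rad/s
v = a / omega = 4.324 / 772.832 = 0.005595 m/s


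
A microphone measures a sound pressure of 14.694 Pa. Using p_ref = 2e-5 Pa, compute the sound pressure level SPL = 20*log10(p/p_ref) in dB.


p / p_ref = 14.694 / 2e-5 = 734700
SPL = 20 * log10(734700) = 117.32 dB


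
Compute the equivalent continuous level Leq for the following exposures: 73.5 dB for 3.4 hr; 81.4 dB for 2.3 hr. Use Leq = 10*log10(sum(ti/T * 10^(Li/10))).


T_total = 3.4 + 2.3 = 5.7 hr
(3.4/5.7) * 10^(73.5/10) = 1.33538e+07
(2.3/5.7) * 10^(81.4/10) = 5.56997e+07
Sum = 1.33538e+07 + 5.56997e+07 = 6.90535e+07
Leq = 10*log10(6.90535e+07) = 78.392 dB


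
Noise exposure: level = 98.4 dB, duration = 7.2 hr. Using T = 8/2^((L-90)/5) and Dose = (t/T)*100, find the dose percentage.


T_allowed = 8 / 2^((98.4 - 90)/5) = 2.49666 hr
Dose = 7.2 / 2.49666 * 100 = 288.39 %


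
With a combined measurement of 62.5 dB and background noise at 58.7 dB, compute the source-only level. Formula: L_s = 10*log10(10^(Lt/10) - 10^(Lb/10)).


10^(62.5/10) = 1.77828e+06
10^(58.7/10) = 741310
Difference = 1.77828e+06 - 741310 = 1.03697e+06
L_source = 10*log10(1.03697e+06) = 60.158 dB


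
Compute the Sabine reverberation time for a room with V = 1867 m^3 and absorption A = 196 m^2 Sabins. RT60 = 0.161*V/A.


RT60 = 0.161 * 1867 / 196 = 1.5336 s


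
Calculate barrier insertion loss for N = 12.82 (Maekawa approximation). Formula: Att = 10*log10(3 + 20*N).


3 + 20*N = 3 + 20*12.82 = 259.4
Att = 10*log10(259.4) = 24.14 dB


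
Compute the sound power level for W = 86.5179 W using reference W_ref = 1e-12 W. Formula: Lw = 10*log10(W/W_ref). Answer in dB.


W / W_ref = 86.5179 / 1e-12 = 8.65179e+13
Lw = 10 * log10(8.65179e+13) = 139.37 dB


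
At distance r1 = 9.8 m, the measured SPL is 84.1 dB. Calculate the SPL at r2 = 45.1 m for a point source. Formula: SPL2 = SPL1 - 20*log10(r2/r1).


r2/r1 = 45.1/9.8 = 4.60204
Correction = 20*log10(4.60204) = 13.259 dB
SPL2 = 84.1 - 13.259 = 70.841 dB


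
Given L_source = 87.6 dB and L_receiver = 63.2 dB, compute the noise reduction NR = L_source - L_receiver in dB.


NR = L_source - L_receiver (difference between source and receiving room levels)
NR = 87.6 - 63.2 = 24.4 dB


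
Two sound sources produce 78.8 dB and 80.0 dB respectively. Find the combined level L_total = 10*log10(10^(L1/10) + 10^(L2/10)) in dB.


10^(78.8/10) = 7.58578e+07
10^(80.0/10) = 1e+08
Sum = 7.58578e+07 + 1e+08 = 1.75858e+08
L_total = 10*log10(1.75858e+08) = 82.452 dB


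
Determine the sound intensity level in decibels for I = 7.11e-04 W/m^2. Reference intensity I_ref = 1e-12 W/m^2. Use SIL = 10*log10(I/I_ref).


I / I_ref = 7.11e-04 / 1e-12 = 7.11e+08
SIL = 10 * log10(7.11e+08) = 88.519 dB


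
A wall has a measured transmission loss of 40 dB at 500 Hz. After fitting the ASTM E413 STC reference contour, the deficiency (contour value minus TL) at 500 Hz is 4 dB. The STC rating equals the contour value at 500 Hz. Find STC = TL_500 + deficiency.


By ASTM E413, STC = value of the fitted reference contour at 500 Hz.
Contour value at 500 Hz = TL_500 + deficiency = 40 + 4 = 44
STC = 44


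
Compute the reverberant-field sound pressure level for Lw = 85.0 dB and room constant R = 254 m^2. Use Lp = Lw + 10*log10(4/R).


4/R = 4/254 = 0.015748
Lp = 85.0 + 10*log10(0.015748) = 66.972 dB


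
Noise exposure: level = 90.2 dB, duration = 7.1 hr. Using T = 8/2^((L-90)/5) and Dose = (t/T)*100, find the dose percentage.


T_allowed = 8 / 2^((90.2 - 90)/5) = 7.78124 hr
Dose = 7.1 / 7.78124 * 100 = 91.245 %


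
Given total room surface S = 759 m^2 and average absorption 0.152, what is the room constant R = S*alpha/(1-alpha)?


R = 759 * 0.152 / (1 - 0.152) = 136.05 m^2


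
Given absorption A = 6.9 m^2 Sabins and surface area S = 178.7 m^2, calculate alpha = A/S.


Absorption coefficient = absorbed power / incident power
alpha = A / S = 6.9 / 178.7 = 0.038612


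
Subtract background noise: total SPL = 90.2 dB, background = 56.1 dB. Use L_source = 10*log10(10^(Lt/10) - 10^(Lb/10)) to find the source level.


10^(90.2/10) = 1.04713e+09
10^(56.1/10) = 407380
Difference = 1.04713e+09 - 407380 = 1.04672e+09
L_source = 10*log10(1.04672e+09) = 90.198 dB


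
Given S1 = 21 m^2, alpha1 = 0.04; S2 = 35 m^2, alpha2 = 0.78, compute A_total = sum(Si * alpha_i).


21 * 0.04 = 0.84
35 * 0.78 = 27.3
A_total = 0.84 + 27.3 = 28.14 m^2


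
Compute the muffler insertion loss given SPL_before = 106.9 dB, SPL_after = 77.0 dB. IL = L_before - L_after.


Insertion loss = SPL without muffler - SPL with muffler
IL = 106.9 - 77.0 = 29.9 dB


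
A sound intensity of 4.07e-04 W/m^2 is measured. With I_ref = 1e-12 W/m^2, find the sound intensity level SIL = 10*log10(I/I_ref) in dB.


I / I_ref = 4.07e-04 / 1e-12 = 4.07e+08
SIL = 10 * log10(4.07e+08) = 86.096 dB


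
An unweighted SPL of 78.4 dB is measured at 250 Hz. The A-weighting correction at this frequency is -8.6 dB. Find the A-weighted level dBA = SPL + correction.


A-weighting table: 250 Hz -> -8.6 dB correction
SPL_A = SPL + correction = 78.4 + (-8.6) = 69.8 dBA


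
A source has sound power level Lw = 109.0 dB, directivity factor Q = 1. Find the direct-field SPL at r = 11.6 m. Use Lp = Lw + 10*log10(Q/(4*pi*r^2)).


4*pi*r^2 = 4*pi*11.6^2 = 1690.93 m^2
Q / (4*pi*r^2) = 1 / 1690.93 = 0.000591391
Lp = 109.0 + 10*log10(0.000591391) = 76.719 dB


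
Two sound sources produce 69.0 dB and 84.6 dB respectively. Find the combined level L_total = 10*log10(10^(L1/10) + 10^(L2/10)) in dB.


10^(69.0/10) = 7.94328e+06
10^(84.6/10) = 2.88403e+08
Sum = 7.94328e+06 + 2.88403e+08 = 2.96346e+08
L_total = 10*log10(2.96346e+08) = 84.718 dB


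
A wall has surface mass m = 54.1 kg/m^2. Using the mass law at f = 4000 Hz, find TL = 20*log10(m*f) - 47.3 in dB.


m * f = 54.1 * 4000 = 216400
20*log10(216400) = 106.705 dB
TL = 106.705 - 47.3 = 59.405 dB


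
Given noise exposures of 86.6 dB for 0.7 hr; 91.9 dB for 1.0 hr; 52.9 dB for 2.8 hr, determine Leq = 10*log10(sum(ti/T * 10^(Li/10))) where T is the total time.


T_total = 0.7 + 1.0 + 2.8 = 4.5 hr
(0.7/4.5) * 10^(86.6/10) = 7.11026e+07
(1.0/4.5) * 10^(91.9/10) = 3.44181e+08
(2.8/4.5) * 10^(52.9/10) = 121324
Sum = 7.11026e+07 + 3.44181e+08 + 121324 = 4.15405e+08
Leq = 10*log10(4.15405e+08) = 86.185 dB


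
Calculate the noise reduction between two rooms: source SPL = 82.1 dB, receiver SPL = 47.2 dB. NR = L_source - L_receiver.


NR = L_source - L_receiver (difference between source and receiving room levels)
NR = 82.1 - 47.2 = 34.9 dB


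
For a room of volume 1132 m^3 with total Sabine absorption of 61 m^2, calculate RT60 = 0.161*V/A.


RT60 = 0.161 * 1132 / 61 = 2.9877 s


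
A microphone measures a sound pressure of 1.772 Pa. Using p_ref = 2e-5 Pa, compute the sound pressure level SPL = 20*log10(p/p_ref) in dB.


p / p_ref = 1.772 / 2e-5 = 88600
SPL = 20 * log10(88600) = 98.949 dB


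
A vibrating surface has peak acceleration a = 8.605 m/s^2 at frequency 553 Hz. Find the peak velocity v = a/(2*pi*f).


omega = 2*pi*f = 2*pi*553 = 3474.6 rad/s
v = a / omega = 8.605 / 3474.6 = 0.0024765 m/s


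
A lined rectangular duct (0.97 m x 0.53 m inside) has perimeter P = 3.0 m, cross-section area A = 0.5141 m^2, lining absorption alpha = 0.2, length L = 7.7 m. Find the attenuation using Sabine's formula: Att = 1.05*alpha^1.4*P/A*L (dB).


alpha^1.4 = 0.2^1.4 = 0.105061
Attenuation rate = 1.05 * alpha^1.4 * P / A
= 1.05 * 0.105061 * 3.0 / 0.5141 = 0.643731 dB/m
Total Att = 0.643731 * 7.7 = 4.9567 dB


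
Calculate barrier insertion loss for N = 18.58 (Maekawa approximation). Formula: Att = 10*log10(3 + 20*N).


3 + 20*N = 3 + 20*18.58 = 374.6
Att = 10*log10(374.6) = 25.736 dB


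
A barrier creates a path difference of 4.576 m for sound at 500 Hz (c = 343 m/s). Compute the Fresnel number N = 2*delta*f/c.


N = 2*delta*f/c = 2*delta/lambda, where lambda = c/f
lambda = 343 / 500 = 0.686 m
N = 2 * 4.576 / 0.686 = 13.341


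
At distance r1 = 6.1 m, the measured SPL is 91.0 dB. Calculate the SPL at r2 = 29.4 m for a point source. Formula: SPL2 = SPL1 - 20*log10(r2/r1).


r2/r1 = 29.4/6.1 = 4.81967
Correction = 20*log10(4.81967) = 13.6603 dB
SPL2 = 91.0 - 13.6603 = 77.34 dB


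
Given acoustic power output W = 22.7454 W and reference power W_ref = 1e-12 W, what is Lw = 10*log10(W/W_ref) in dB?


W / W_ref = 22.7454 / 1e-12 = 2.27454e+13
Lw = 10 * log10(2.27454e+13) = 133.57 dB


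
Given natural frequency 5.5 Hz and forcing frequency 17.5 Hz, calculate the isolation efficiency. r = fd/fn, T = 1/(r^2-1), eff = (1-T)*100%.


r = 17.5 / 5.5 = 3.18182
r^2 - 1 = 3.18182^2 - 1 = 9.12398
T = 1/9.12398 = 0.109601
Efficiency = (1 - 0.109601)*100 = 89.04 %


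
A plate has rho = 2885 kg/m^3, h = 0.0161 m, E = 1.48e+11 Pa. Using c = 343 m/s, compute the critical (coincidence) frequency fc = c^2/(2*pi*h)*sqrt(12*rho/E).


12*rho/E = 12*2885/1.48e+11 = 2.33919e-07
sqrt(12*rho/E) = sqrt(2.33919e-07) = 0.000483652
c^2/(2*pi*h) = 343^2/(2*pi*0.0161) = 1.16301e+06
fc = 1.16301e+06 * 0.000483652 = 562.49 Hz


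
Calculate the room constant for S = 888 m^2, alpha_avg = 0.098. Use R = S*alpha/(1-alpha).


R = 888 * 0.098 / (1 - 0.098) = 96.479 m^2


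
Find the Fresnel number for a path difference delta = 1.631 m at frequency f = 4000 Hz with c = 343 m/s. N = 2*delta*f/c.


N = 2*delta*f/c = 2*delta/lambda, where lambda = c/f
lambda = 343 / 4000 = 0.08575 m
N = 2 * 1.631 / 0.08575 = 38.041


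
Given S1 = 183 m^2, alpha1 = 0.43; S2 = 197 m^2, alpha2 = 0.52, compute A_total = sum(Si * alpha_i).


183 * 0.43 = 78.69
197 * 0.52 = 102.44
A_total = 78.69 + 102.44 = 181.13 m^2


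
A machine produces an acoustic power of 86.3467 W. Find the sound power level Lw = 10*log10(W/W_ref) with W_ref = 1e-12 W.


W / W_ref = 86.3467 / 1e-12 = 8.63467e+13
Lw = 10 * log10(8.63467e+13) = 139.36 dB


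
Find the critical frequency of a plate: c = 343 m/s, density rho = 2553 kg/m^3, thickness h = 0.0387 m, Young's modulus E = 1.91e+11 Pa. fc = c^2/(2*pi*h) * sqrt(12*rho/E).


12*rho/E = 12*2553/1.91e+11 = 1.60398e-07
sqrt(12*rho/E) = sqrt(1.60398e-07) = 0.000400497
c^2/(2*pi*h) = 343^2/(2*pi*0.0387) = 483835
fc = 483835 * 0.000400497 = 193.77 Hz


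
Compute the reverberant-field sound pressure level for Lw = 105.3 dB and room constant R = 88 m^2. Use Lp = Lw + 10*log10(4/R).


4/R = 4/88 = 0.0454545
Lp = 105.3 + 10*log10(0.0454545) = 91.876 dB


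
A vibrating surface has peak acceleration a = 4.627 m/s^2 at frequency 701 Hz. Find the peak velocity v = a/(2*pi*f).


omega = 2*pi*f = 2*pi*701 = 4404.51 rad/s
v = a / omega = 4.627 / 4404.51 = 0.0010505 m/s


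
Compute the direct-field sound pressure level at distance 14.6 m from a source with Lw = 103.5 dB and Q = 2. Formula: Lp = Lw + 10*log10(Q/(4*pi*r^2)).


4*pi*r^2 = 4*pi*14.6^2 = 2678.65 m^2
Q / (4*pi*r^2) = 2 / 2678.65 = 0.000746645
Lp = 103.5 + 10*log10(0.000746645) = 72.231 dB


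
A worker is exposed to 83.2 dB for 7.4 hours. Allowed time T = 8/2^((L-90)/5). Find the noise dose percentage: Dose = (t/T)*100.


T_allowed = 8 / 2^((83.2 - 90)/5) = 20.5348 hr
Dose = 7.4 / 20.5348 * 100 = 36.036 %


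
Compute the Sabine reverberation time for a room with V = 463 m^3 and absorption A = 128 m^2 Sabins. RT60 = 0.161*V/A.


RT60 = 0.161 * 463 / 128 = 0.58237 s


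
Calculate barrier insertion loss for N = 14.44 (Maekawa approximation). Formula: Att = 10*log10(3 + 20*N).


3 + 20*N = 3 + 20*14.44 = 291.8
Att = 10*log10(291.8) = 24.651 dB


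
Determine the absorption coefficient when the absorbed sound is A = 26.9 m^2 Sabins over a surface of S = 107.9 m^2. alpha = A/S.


Absorption coefficient = absorbed power / incident power
alpha = A / S = 26.9 / 107.9 = 0.2493


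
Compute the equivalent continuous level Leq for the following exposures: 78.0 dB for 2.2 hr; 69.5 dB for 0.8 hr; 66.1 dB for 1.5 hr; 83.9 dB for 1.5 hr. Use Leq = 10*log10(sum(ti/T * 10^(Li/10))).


T_total = 2.2 + 0.8 + 1.5 + 1.5 = 6.0 hr
(2.2/6.0) * 10^(78.0/10) = 2.31351e+07
(0.8/6.0) * 10^(69.5/10) = 1.18833e+06
(1.5/6.0) * 10^(66.1/10) = 1.01845e+06
(1.5/6.0) * 10^(83.9/10) = 6.13677e+07
Sum = 2.31351e+07 + 1.18833e+06 + 1.01845e+06 + 6.13677e+07 = 8.67096e+07
Leq = 10*log10(8.67096e+07) = 79.381 dB


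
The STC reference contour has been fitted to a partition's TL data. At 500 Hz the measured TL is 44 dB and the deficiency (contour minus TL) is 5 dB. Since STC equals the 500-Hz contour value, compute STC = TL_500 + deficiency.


By ASTM E413, STC = value of the fitted reference contour at 500 Hz.
Contour value at 500 Hz = TL_500 + deficiency = 44 + 5 = 49
STC = 49


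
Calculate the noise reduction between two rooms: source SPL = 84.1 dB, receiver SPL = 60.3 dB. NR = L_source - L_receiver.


NR = L_source - L_receiver (difference between source and receiving room levels)
NR = 84.1 - 60.3 = 23.8 dB


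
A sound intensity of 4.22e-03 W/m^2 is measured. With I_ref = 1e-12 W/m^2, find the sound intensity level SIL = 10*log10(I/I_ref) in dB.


I / I_ref = 4.22e-03 / 1e-12 = 4.22e+09
SIL = 10 * log10(4.22e+09) = 96.253 dB


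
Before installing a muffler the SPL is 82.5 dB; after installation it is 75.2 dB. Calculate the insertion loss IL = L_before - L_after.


Insertion loss = SPL without muffler - SPL with muffler
IL = 82.5 - 75.2 = 7.3 dB


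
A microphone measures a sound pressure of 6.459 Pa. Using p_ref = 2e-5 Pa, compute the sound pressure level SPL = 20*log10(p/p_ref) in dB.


p / p_ref = 6.459 / 2e-5 = 322950
SPL = 20 * log10(322950) = 110.18 dB


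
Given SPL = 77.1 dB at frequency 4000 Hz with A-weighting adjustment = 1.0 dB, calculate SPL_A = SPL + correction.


A-weighting table: 4000 Hz -> 1.0 dB correction
SPL_A = SPL + correction = 77.1 + (1.0) = 78.1 dBA


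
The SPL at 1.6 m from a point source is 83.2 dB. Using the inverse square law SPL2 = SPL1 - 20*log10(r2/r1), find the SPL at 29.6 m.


r2/r1 = 29.6/1.6 = 18.5
Correction = 20*log10(18.5) = 25.3434 dB
SPL2 = 83.2 - 25.3434 = 57.857 dB


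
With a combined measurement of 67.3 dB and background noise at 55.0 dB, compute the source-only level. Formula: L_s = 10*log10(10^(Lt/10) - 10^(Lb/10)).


10^(67.3/10) = 5.37032e+06
10^(55.0/10) = 316228
Difference = 5.37032e+06 - 316228 = 5.05409e+06
L_source = 10*log10(5.05409e+06) = 67.036 dB


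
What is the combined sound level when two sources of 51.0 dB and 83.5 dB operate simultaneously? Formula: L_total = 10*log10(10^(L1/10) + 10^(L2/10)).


10^(51.0/10) = 125893
10^(83.5/10) = 2.23872e+08
Sum = 125893 + 2.23872e+08 = 2.23998e+08
L_total = 10*log10(2.23998e+08) = 83.502 dB


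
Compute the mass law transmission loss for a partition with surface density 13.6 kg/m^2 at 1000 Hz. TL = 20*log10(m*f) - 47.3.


m * f = 13.6 * 1000 = 13600
20*log10(13600) = 82.6708 dB
TL = 82.6708 - 47.3 = 35.371 dB


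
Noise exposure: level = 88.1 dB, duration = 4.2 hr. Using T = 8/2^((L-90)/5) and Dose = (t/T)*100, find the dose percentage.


T_allowed = 8 / 2^((88.1 - 90)/5) = 10.4107 hr
Dose = 4.2 / 10.4107 * 100 = 40.343 %


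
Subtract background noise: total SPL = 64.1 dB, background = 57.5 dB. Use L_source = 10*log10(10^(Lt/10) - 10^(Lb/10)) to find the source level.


10^(64.1/10) = 2.5704e+06
10^(57.5/10) = 562341
Difference = 2.5704e+06 - 562341 = 2.00806e+06
L_source = 10*log10(2.00806e+06) = 63.028 dB


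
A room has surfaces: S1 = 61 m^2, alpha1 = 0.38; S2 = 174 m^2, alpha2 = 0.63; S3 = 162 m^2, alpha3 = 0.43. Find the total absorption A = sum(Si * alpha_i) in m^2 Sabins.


61 * 0.38 = 23.18
174 * 0.63 = 109.62
162 * 0.43 = 69.66
A_total = 23.18 + 109.62 + 69.66 = 202.46 m^2


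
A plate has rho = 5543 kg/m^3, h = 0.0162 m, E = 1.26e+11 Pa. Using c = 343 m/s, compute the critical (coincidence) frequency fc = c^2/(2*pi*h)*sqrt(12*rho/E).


12*rho/E = 12*5543/1.26e+11 = 5.27905e-07
sqrt(12*rho/E) = sqrt(5.27905e-07) = 0.000726571
c^2/(2*pi*h) = 343^2/(2*pi*0.0162) = 1.15583e+06
fc = 1.15583e+06 * 0.000726571 = 839.79 Hz


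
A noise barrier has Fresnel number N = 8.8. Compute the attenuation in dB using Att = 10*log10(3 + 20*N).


3 + 20*N = 3 + 20*8.8 = 179
Att = 10*log10(179) = 22.529 dB


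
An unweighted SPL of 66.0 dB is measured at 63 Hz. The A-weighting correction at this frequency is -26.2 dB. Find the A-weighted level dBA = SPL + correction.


A-weighting table: 63 Hz -> -26.2 dB correction
SPL_A = SPL + correction = 66.0 + (-26.2) = 39.8 dBA


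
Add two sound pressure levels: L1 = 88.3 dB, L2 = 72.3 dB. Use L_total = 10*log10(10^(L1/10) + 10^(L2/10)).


10^(88.3/10) = 6.76083e+08
10^(72.3/10) = 1.69824e+07
Sum = 6.76083e+08 + 1.69824e+07 = 6.93065e+08
L_total = 10*log10(6.93065e+08) = 88.408 dB


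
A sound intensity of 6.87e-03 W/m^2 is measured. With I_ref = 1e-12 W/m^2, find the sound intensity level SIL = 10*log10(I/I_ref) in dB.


I / I_ref = 6.87e-03 / 1e-12 = 6.87e+09
SIL = 10 * log10(6.87e+09) = 98.37 dB


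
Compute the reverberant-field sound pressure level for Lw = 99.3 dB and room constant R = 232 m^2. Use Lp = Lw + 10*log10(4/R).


4/R = 4/232 = 0.0172414
Lp = 99.3 + 10*log10(0.0172414) = 81.666 dB


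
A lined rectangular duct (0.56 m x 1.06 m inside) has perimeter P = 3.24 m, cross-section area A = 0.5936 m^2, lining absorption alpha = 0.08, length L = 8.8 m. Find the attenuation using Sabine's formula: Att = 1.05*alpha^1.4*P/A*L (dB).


alpha^1.4 = 0.08^1.4 = 0.029129
Attenuation rate = 1.05 * alpha^1.4 * P / A
= 1.05 * 0.029129 * 3.24 / 0.5936 = 0.166942 dB/m
Total Att = 0.166942 * 8.8 = 1.4691 dB


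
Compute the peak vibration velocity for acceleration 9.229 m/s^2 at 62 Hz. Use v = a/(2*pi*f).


omega = 2*pi*f = 2*pi*62 = 389.557 rad/s
v = a / omega = 9.229 / 389.557 = 0.023691 m/s


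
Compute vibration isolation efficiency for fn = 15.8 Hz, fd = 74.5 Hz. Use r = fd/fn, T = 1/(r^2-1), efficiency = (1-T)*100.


r = 74.5 / 15.8 = 4.71519
r^2 - 1 = 4.71519^2 - 1 = 21.233
T = 1/21.233 = 0.0470965
Efficiency = (1 - 0.0470965)*100 = 95.29 %


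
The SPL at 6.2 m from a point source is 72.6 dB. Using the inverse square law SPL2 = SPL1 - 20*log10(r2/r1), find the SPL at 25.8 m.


r2/r1 = 25.8/6.2 = 4.16129
Correction = 20*log10(4.16129) = 12.3846 dB
SPL2 = 72.6 - 12.3846 = 60.215 dB


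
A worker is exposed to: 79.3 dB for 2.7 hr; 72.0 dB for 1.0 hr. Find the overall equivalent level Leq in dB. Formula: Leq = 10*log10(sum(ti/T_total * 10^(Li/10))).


T_total = 2.7 + 1.0 = 3.7 hr
(2.7/3.7) * 10^(79.3/10) = 6.21101e+07
(1.0/3.7) * 10^(72.0/10) = 4.2835e+06
Sum = 6.21101e+07 + 4.2835e+06 = 6.63936e+07
Leq = 10*log10(6.63936e+07) = 78.221 dB


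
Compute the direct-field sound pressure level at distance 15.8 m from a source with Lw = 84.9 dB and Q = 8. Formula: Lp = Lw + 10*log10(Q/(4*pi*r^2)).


4*pi*r^2 = 4*pi*15.8^2 = 3137.07 m^2
Q / (4*pi*r^2) = 8 / 3137.07 = 0.00255015
Lp = 84.9 + 10*log10(0.00255015) = 58.966 dB


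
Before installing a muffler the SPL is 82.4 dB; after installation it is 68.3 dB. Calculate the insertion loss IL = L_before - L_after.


Insertion loss = SPL without muffler - SPL with muffler
IL = 82.4 - 68.3 = 14.1 dB


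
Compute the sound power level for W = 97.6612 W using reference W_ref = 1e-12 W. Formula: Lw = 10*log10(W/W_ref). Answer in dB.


W / W_ref = 97.6612 / 1e-12 = 9.76612e+13
Lw = 10 * log10(9.76612e+13) = 139.9 dB


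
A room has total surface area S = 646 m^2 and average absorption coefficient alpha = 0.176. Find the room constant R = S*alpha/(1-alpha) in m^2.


R = 646 * 0.176 / (1 - 0.176) = 137.98 m^2


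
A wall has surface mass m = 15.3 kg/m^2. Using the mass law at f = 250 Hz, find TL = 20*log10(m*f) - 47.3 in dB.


m * f = 15.3 * 250 = 3825
20*log10(3825) = 71.6526 dB
TL = 71.6526 - 47.3 = 24.353 dB


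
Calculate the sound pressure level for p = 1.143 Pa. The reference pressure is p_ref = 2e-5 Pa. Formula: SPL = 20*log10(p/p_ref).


p / p_ref = 1.143 / 2e-5 = 57150
SPL = 20 * log10(57150) = 95.14 dB


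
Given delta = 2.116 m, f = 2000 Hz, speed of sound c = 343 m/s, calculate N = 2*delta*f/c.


N = 2*delta*f/c = 2*delta/lambda, where lambda = c/f
lambda = 343 / 2000 = 0.1715 m
N = 2 * 2.116 / 0.1715 = 24.676


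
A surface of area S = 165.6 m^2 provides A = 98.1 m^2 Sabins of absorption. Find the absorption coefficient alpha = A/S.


Absorption coefficient = absorbed power / incident power
alpha = A / S = 98.1 / 165.6 = 0.59239


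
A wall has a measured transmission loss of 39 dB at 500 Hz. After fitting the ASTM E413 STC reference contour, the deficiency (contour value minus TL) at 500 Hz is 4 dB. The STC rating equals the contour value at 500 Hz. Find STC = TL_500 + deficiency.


By ASTM E413, STC = value of the fitted reference contour at 500 Hz.
Contour value at 500 Hz = TL_500 + deficiency = 39 + 4 = 43
STC = 43


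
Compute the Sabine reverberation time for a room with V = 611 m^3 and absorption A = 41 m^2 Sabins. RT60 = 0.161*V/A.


RT60 = 0.161 * 611 / 41 = 2.3993 s


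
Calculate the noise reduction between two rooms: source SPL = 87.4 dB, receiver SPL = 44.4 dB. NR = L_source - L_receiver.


NR = L_source - L_receiver (difference between source and receiving room levels)
NR = 87.4 - 44.4 = 43 dB


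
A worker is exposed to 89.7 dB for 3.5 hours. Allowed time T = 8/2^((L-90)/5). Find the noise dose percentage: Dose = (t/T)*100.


T_allowed = 8 / 2^((89.7 - 90)/5) = 8.33973 hr
Dose = 3.5 / 8.33973 * 100 = 41.968 %


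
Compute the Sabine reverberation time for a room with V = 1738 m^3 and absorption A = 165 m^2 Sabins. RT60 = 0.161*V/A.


RT60 = 0.161 * 1738 / 165 = 1.6959 s


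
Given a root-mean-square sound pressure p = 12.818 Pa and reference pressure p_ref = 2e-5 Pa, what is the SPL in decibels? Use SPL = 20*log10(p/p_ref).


p / p_ref = 12.818 / 2e-5 = 640900
SPL = 20 * log10(640900) = 116.14 dB


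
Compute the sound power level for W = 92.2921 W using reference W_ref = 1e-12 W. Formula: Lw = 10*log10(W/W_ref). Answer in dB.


W / W_ref = 92.2921 / 1e-12 = 9.22921e+13
Lw = 10 * log10(9.22921e+13) = 139.65 dB


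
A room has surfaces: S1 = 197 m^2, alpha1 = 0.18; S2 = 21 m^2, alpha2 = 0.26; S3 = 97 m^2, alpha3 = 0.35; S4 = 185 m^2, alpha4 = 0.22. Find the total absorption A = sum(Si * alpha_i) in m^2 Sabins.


197 * 0.18 = 35.46
21 * 0.26 = 5.46
97 * 0.35 = 33.95
185 * 0.22 = 40.7
A_total = 35.46 + 5.46 + 33.95 + 40.7 = 115.57 m^2


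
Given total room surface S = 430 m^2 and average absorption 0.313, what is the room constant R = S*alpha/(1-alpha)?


R = 430 * 0.313 / (1 - 0.313) = 195.91 m^2


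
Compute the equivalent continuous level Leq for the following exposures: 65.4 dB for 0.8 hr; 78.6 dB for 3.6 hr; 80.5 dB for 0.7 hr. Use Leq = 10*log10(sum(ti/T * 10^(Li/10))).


T_total = 0.8 + 3.6 + 0.7 = 5.1 hr
(0.8/5.1) * 10^(65.4/10) = 543901
(3.6/5.1) * 10^(78.6/10) = 5.11367e+07
(0.7/5.1) * 10^(80.5/10) = 1.54003e+07
Sum = 543901 + 5.11367e+07 + 1.54003e+07 = 6.70809e+07
Leq = 10*log10(6.70809e+07) = 78.266 dB


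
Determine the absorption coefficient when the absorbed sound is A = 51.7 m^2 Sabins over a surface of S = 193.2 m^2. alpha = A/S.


Absorption coefficient = absorbed power / incident power
alpha = A / S = 51.7 / 193.2 = 0.2676


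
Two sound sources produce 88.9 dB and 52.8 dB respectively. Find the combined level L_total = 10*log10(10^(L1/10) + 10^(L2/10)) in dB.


10^(88.9/10) = 7.76247e+08
10^(52.8/10) = 190546
Sum = 7.76247e+08 + 190546 = 7.76438e+08
L_total = 10*log10(7.76438e+08) = 88.901 dB
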